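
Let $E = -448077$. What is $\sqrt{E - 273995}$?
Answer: $2 i \sqrt{180518} \approx 849.75 i$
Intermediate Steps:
$\sqrt{E - 273995} = \sqrt{-448077 - 273995} = \sqrt{-722072} = 2 i \sqrt{180518}$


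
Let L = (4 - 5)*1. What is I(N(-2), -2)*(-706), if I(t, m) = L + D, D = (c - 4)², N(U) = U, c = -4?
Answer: -44478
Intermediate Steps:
L = -1 (L = -1*1 = -1)
D = 64 (D = (-4 - 4)² = (-8)² = 64)
I(t, m) = 63 (I(t, m) = -1 + 64 = 63)
I(N(-2), -2)*(-706) = 63*(-706) = -44478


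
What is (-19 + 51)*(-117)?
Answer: -3744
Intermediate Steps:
(-19 + 51)*(-117) = 32*(-117) = -3744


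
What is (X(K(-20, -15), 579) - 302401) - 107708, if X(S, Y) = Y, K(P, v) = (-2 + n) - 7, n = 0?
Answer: -409530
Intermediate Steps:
K(P, v) = -9 (K(P, v) = (-2 + 0) - 7 = -2 - 7 = -9)
(X(K(-20, -15), 579) - 302401) - 107708 = (579 - 302401) - 107708 = -301822 - 107708 = -409530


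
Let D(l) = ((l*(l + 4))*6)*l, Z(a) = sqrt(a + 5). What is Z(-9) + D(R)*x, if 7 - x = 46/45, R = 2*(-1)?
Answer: 4304/15 + 2*I ≈ 286.93 + 2.0*I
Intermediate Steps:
R = -2
Z(a) = sqrt(5 + a)
x = 269/45 (x = 7 - 46/45 = 269/45 ≈ 5.9778)
D(l) = 6*l**2*(4 + l) (D(l) = ((l*(4 + l))*6)*l = (6*l*(4 + l))*l = 6*l**2*(4 + l))
Z(-9) + D(R)*x = sqrt(5 - 9) + (6*(-2)**2*(4 - 2))*(269/45) = sqrt(-4) + (6*4*2)*(269/45) = 2*I + 48*(269/45) = 2*I + 4304/15 = 4304/15 + 2*I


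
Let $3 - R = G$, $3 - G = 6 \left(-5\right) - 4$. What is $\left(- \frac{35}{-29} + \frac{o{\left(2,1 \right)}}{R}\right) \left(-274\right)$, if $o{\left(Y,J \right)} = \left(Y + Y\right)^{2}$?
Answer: $- \frac{99462}{493} \approx -201.75$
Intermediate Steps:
$G = 37$ ($G = 3 - \left(6 \left(-5\right) - 4\right) = 3 - \left(-30 - 4\right) = 3 - -34 = 3 + 34 = 37$)
$R = -34$ ($R = 3 - 37 = -34$)
$o{\left(Y,J \right)} = 4 Y^{2}$ ($o{\left(Y,J \right)} = \left(2 Y\right)^{2} = 4 Y^{2}$)
$\left(- \frac{35}{-29} + \frac{o{\left(2,1 \right)}}{R}\right) \left(-274\right) = \left(- \frac{35}{-29} + \frac{4 \cdot 2^{2}}{-34}\right) \left(-274\right) = \left(\left(-35\right) \left(- \frac{1}{29}\right) + 4 \cdot 4 \left(- \frac{1}{34}\right)\right) \left(-274\right) = \left(\frac{35}{29} + 16 \left(- \frac{1}{34}\right)\right) \left(-274\right) = \left(\frac{35}{29} - \frac{8}{17}\right) \left(-274\right) = \frac{363}{493} \left(-274\right) = - \frac{99462}{493}$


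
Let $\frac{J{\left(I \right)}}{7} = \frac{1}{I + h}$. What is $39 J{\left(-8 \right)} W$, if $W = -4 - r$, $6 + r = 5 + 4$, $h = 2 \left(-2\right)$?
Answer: $\frac{637}{4} \approx 159.25$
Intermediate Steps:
$h = -4$
$r = 3$ ($r = -6 + \left(5 + 4\right) = -6 + 9 = 3$)
$W = -7$ ($W = -4 - 3 = -7$)
$J{\left(I \right)} = \frac{7}{-4 + I}$ ($J{\left(I \right)} = \frac{7}{I - 4} = \frac{7}{-4 + I}$)
$39 J{\left(-8 \right)} W = 39 \frac{7}{-4 - 8} \left(-7\right) = 39 \frac{7}{-12} \left(-7\right) = 39 \cdot 7 \left(- \frac{1}{12}\right) \left(-7\right) = 39 \left(- \frac{7}{12}\right) \left(-7\right) = \left(- \frac{91}{4}\right) \left(-7\right) = \frac{637}{4}$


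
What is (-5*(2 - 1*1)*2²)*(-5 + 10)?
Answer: -100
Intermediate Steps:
(-5*(2 - 1*1)*2²)*(-5 + 10) = (-5*(2 - 1)*4)*5 = (-5*1*4)*5 = -5*4*5 = -20*5 = -100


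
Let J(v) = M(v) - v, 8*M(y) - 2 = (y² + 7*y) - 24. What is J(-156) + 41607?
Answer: 178663/4 ≈ 44666.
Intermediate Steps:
M(y) = -11/4 + y²/8 + 7*y/8 (M(y) = ¼ + ((y² + 7*y) - 24)/8 = ¼ + (-24 + y² + 7*y)/8 = ¼ + (-3 + y²/8 + 7*y/8) = -11/4 + y²/8 + 7*y/8)
J(v) = -11/4 - v/8 + v²/8 (J(v) = (-11/4 + v²/8 + 7*v/8) - v = -11/4 - v/8 + v²/8)
J(-156) + 41607 = (-11/4 - ⅛*(-156) + (⅛)*(-156)²) + 41607 = (-11/4 + 39/2 + (⅛)*24336) + 41607 = (-11/4 + 39/2 + 3042) + 41607 = 12235/4 + 41607 = 178663/4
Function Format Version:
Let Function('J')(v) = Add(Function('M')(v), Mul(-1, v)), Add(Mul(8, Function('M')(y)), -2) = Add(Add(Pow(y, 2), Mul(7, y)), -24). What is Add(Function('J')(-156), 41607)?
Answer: Rational(178663, 4) ≈ 44666.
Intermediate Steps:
Function('M')(y) = Add(Rational(-11, 4), Mul(Rational(1, 8), Pow(y, 2)), Mul(Rational(7, 8), y)) (Function('M')(y) = Add(Rational(1, 4), Mul(Rational(1, 8), Add(Add(Pow(y, 2), Mul(7, y)), -24))) = Add(Rational(1, 4), Mul(Rational(1, 8), Add(-24, Pow(y, 2), Mul(7, y)))) = Add(Rational(1, 4), Add(-3, Mul(Rational(1, 8), Pow(y, 2)), Mul(Rational(7, 8), y))) = Add(Rational(-11, 4), Mul(Rational(1, 8), Pow(y, 2)), Mul(Rational(7, 8), y)))
Function('J')(v) = Add(Rational(-11, 4), Mul(Rational(-1, 8), v), Mul(Rational(1, 8), Pow(v, 2))) (Function('J')(v) = Add(Add(Rational(-11, 4), Mul(Rational(1, 8), Pow(v, 2)), Mul(Rational(7, 8), v)), Mul(-1, v)) = Add(Rational(-11, 4), Mul(Rational(-1, 8), v), Mul(Rational(1, 8), Pow(v, 2))))
Add(Function('J')(-156), 41607) = Add(Add(Rational(-11, 4), Mul(Rational(-1, 8), -156), Mul(Rational(1, 8), Pow(-156, 2))), 41607) = Add(Add(Rational(-11, 4), Rational(39, 2), Mul(Rational(1, 8), 24336)), 41607) = Add(Add(Rational(-11, 4), Rational(39, 2), 3042), 41607) = Add(Rational(12235, 4), 41607) = Rational(178663, 4)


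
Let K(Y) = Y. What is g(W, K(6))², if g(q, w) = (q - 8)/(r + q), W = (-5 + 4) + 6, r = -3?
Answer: 9/4 ≈ 2.2500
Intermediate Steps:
W = 5 (W = -1 + 6 = 5)
g(q, w) = (-8 + q)/(-3 + q) (g(q, w) = (q - 8)/(-3 + q) = (-8 + q)/(-3 + q))
g(W, K(6))² = ((-8 + 5)/(-3 + 5))² = (-3/2)² = 9/4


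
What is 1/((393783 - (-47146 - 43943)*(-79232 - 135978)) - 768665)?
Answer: -1/19603638572 ≈ -5.1011e-11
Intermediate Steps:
1/((393783 - (-47146 - 43943)*(-79232 - 135978)) - 768665) = 1/((393783 - (-91089)*(-215210)) - 768665) = 1/((393783 - 1*19603263690) - 768665) = 1/((393783 - 19603263690) - 768665) = 1/(-19602869907 - 768665) = 1/(-19603638572) = -1/19603638572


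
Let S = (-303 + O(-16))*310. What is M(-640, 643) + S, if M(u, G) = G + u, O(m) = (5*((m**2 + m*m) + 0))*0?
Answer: -93927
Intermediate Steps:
O(m) = 0 (O(m) = (5*((m**2 + m**2) + 0))*0 = (5*(2*m**2 + 0))*0 = (5*(2*m**2))*0 = (10*m**2)*0 = 0)
S = -93930 (S = (-303 + 0)*310 = -303*310 = -93930)
M(-640, 643) + S = (643 - 640) - 93930 = 3 - 93930 = -93927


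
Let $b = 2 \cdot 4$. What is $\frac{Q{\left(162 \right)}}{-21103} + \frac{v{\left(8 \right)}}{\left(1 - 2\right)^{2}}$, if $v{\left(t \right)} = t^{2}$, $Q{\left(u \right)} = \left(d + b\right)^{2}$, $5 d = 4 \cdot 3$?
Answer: $\frac{33762096}{527575} \approx 63.995$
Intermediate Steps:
$d = \frac{12}{5}$ ($d = \frac{4 \cdot 3}{5} = \frac{1}{5} \cdot 12 = \frac{12}{5} \approx 2.4$)
$b = 8$
$Q{\left(u \right)} = \frac{2704}{25}$ ($Q{\left(u \right)} = \left(\frac{12}{5} + 8\right)^{2} = \left(\frac{52}{5}\right)^{2} = \frac{2704}{25}$)
$\frac{Q{\left(162 \right)}}{-21103} + \frac{v{\left(8 \right)}}{\left(1 - 2\right)^{2}} = \frac{2704}{25 \left(-21103\right)} + \frac{8^{2}}{\left(1 - 2\right)^{2}} = \frac{2704}{25} \left(- \frac{1}{21103}\right) + \frac{64}{\left(-1\right)^{2}} = - \frac{2704}{527575} + \frac{64}{1} = - \frac{2704}{527575} + 64 \cdot 1 = - \frac{2704}{527575} + 64 = \frac{33762096}{527575}$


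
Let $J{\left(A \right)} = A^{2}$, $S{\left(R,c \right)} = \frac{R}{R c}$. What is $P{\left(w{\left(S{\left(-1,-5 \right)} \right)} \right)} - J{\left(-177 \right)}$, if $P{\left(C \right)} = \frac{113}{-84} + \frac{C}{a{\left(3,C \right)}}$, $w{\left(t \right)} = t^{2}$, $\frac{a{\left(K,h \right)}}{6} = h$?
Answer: $- \frac{877245}{28} \approx -31330.0$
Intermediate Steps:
$S{\left(R,c \right)} = \frac{1}{c}$ ($S{\left(R,c \right)} = R \frac{1}{R c} = \frac{1}{c}$)
$a{\left(K,h \right)} = 6 h$
$P{\left(C \right)} = - \frac{33}{28}$ ($P{\left(C \right)} = \frac{113}{-84} + \frac{C}{6 C} = 113 \left(- \frac{1}{84}\right) + C \frac{1}{6 C} = - \frac{113}{84} + \frac{1}{6} = - \frac{33}{28}$)
$P{\left(w{\left(S{\left(-1,-5 \right)} \right)} \right)} - J{\left(-177 \right)} = - \frac{33}{28} - \left(-177\right)^{2} = - \frac{33}{28} - 31329 = - \frac{877245}{28}$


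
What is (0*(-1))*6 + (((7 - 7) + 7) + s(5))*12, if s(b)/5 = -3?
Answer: -96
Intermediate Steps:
s(b) = -15 (s(b) = 5*(-3) = -15)
(0*(-1))*6 + (((7 - 7) + 7) + s(5))*12 = (0*(-1))*6 + (((7 - 7) + 7) - 15)*12 = 0*6 + ((0 + 7) - 15)*12 = 0 + (7 - 15)*12 = 0 - 8*12 = 0 - 96 = -96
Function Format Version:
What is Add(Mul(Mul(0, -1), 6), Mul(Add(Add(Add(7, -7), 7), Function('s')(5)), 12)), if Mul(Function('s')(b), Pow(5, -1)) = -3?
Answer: -96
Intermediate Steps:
Function('s')(b) = -15 (Function('s')(b) = Mul(5, -3) = -15)
Add(Mul(Mul(0, -1), 6), Mul(Add(Add(Add(7, -7), 7), Function('s')(5)), 12)) = Add(Mul(Mul(0, -1), 6), Mul(Add(Add(Add(7, -7), 7), -15), 12)) = Add(Mul(0, 6), Mul(Add(Add(0, 7), -15), 12)) = Add(0, Mul(Add(7, -15), 12)) = Add(0, Mul(-8, 12)) = Add(0, -96) = -96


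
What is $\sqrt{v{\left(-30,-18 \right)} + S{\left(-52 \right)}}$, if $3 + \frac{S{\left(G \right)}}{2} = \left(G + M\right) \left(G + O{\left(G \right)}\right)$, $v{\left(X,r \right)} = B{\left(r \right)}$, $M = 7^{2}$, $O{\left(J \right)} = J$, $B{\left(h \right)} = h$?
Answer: $10 \sqrt{6} \approx 24.495$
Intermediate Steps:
$M = 49$
$v{\left(X,r \right)} = r$
$S{\left(G \right)} = -6 + 4 G \left(49 + G\right)$ ($S{\left(G \right)} = -6 + 2 \left(G + 49\right) \left(G + G\right) = -6 + 2 \left(49 + G\right) 2 G = -6 + 2 \cdot 2 G \left(49 + G\right) = -6 + 4 G \left(49 + G\right)$)
$\sqrt{v{\left(-30,-18 \right)} + S{\left(-52 \right)}} = \sqrt{-18 + \left(-6 + 4 \left(-52\right)^{2} + 196 \left(-52\right)\right)} = \sqrt{-18 - -618} = \sqrt{-18 + 618} = \sqrt{600} = 10 \sqrt{6}$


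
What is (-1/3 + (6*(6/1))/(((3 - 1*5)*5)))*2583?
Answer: -50799/5 ≈ -10160.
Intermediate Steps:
(-1/3 + (6*(6/1))/(((3 - 1*5)*5)))*2583 = (-1*⅓ + (6*(6*1))/(((3 - 5)*5)))*2583 = (-⅓ + (6*6)/((-2*5)))*2583 = (-⅓ + 36/(-10))*2583 = (-⅓ + 36*(-⅒))*2583 = (-⅓ - 18/5)*2583 = -59/15*2583 = -50799/5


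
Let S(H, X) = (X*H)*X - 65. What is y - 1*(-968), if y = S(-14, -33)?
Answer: -14343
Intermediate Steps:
S(H, X) = -65 + H*X² (S(H, X) = (H*X)*X - 65 = H*X² - 65 = -65 + H*X²)
y = -15311 (y = -65 - 14*(-33)² = -65 - 14*1089 = -65 - 15246 = -15311)
y - 1*(-968) = -15311 - 1*(-968) = -15311 + 968 = -14343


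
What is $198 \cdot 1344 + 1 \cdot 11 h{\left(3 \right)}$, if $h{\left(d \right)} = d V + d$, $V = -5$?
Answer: $265980$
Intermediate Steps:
$h{\left(d \right)} = - 4 d$ ($h{\left(d \right)} = d \left(-5\right) + d = - 5 d + d = - 4 d$)
$198 \cdot 1344 + 1 \cdot 11 h{\left(3 \right)} = 198 \cdot 1344 + 1 \cdot 11 \left(\left(-4\right) 3\right) = 266112 + 11 \left(-12\right) = 266112 - 132 = 265980$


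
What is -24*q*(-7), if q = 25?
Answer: 4200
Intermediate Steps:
-24*q*(-7) = -24*25*(-7) = -600*(-7) = 4200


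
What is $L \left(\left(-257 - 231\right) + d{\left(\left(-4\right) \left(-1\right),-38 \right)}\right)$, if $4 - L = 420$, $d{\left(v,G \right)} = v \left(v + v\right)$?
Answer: $189696$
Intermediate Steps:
$d{\left(v,G \right)} = 2 v^{2}$ ($d{\left(v,G \right)} = v 2 v = 2 v^{2}$)
$L = -416$ ($L = 4 - 420 = -416$)
$L \left(\left(-257 - 231\right) + d{\left(\left(-4\right) \left(-1\right),-38 \right)}\right) = - 416 \left(\left(-257 - 231\right) + 2 \left(\left(-4\right) \left(-1\right)\right)^{2}\right) = - 416 \left(-488 + 2 \cdot 4^{2}\right) = - 416 \left(-488 + 2 \cdot 16\right) = - 416 \left(-488 + 32\right) = \left(-416\right) \left(-456\right) = 189696$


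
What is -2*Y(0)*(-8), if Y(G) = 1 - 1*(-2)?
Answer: 48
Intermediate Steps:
Y(G) = 3 (Y(G) = 1 + 2 = 3)
-2*Y(0)*(-8) = -2*3*(-8) = -6*(-8) = 48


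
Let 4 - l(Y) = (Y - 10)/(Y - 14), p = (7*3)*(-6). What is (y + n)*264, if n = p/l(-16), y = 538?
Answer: 6176544/47 ≈ 1.3142e+5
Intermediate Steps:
p = -126 (p = 21*(-6) = -126)
l(Y) = 4 - (-10 + Y)/(-14 + Y) (l(Y) = 4 - (Y - 10)/(Y - 14) = 4 - (-10 + Y)/(-14 + Y))
n = -1890/47 (n = -126*(-14 - 16)/(-46 + 3*(-16)) = -126*(-30/(-46 - 48)) = -126/((-1/30*(-94))) = -126/47/15 = -126*15/47 = -1890/47 ≈ -40.213)
(y + n)*264 = (538 - 1890/47)*264 = (23396/47)*264 = 6176544/47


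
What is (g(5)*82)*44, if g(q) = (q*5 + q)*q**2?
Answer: 2706000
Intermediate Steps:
g(q) = 6*q**3 (g(q) = (5*q + q)*q**2 = (6*q)*q**2 = 6*q**3)
(g(5)*82)*44 = ((6*5**3)*82)*44 = ((6*125)*82)*44 = (750*82)*44 = 61500*44 = 2706000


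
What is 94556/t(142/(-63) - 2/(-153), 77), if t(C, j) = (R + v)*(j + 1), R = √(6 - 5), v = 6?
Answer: 6754/39 ≈ 173.18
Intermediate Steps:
R = 1 (R = √1 = 1)
t(C, j) = 7 + 7*j (t(C, j) = (1 + 6)*(j + 1) = 7*(1 + j) = 7 + 7*j)
94556/t(142/(-63) - 2/(-153), 77) = 94556/(7 + 7*77) = 94556/(7 + 539) = 94556/546 = 94556*(1/546) = 6754/39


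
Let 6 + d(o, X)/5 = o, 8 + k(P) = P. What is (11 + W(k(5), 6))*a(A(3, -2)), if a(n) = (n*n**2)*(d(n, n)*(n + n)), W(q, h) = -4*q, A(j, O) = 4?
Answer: -117760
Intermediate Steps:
k(P) = -8 + P
d(o, X) = -30 + 5*o
a(n) = 2*n**4*(-30 + 5*n) (a(n) = (n*n**2)*((-30 + 5*n)*(n + n)) = n**3*((-30 + 5*n)*(2*n)) = n**3*(2*n*(-30 + 5*n)) = 2*n**4*(-30 + 5*n))
(11 + W(k(5), 6))*a(A(3, -2)) = (11 - 4*(-8 + 5))*(10*4**4*(-6 + 4)) = (11 - 4*(-3))*(10*256*(-2)) = (11 + 12)*(-5120) = 23*(-5120) = -117760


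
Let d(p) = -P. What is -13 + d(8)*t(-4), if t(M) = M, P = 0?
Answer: -13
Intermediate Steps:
d(p) = 0 (d(p) = -1*0 = 0)
-13 + d(8)*t(-4) = -13 + 0*(-4) = -13 + 0 = -13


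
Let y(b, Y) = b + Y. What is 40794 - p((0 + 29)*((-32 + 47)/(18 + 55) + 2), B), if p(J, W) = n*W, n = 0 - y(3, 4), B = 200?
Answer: 42194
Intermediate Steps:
y(b, Y) = Y + b
n = -7 (n = 0 - (4 + 3) = 0 - 1*7 = 0 - 7 = -7)
p(J, W) = -7*W
40794 - p((0 + 29)*((-32 + 47)/(18 + 55) + 2), B) = 40794 - (-7)*200 = 40794 - 1*(-1400) = 40794 + 1400 = 42194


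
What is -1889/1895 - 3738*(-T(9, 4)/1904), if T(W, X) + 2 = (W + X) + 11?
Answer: 5437163/128860 ≈ 42.194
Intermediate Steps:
T(W, X) = 9 + W + X (T(W, X) = -2 + ((W + X) + 11) = -2 + (11 + W + X) = 9 + W + X)
-1889/1895 - 3738*(-T(9, 4)/1904) = -1889/1895 - 3738/((-1904/(9 + 9 + 4))) = -1889*1/1895 - 3738/((-1904/22)) = -1889/1895 - 3738/((-1904*1/22)) = -1889/1895 - 3738/(-952/11) = -1889/1895 - 3738*(-11/952) = -1889/1895 + 2937/68 = 5437163/128860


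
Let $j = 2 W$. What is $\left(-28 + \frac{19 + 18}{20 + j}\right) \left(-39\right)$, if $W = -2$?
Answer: $\frac{16029}{16} \approx 1001.8$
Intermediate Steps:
$j = -4$ ($j = 2 \left(-2\right) = -4$)
$\left(-28 + \frac{19 + 18}{20 + j}\right) \left(-39\right) = \left(-28 + \frac{19 + 18}{20 - 4}\right) \left(-39\right) = \left(-28 + \frac{37}{16}\right) \left(-39\right) = \left(- \frac{411}{16}\right) \left(-39\right) = \frac{16029}{16}$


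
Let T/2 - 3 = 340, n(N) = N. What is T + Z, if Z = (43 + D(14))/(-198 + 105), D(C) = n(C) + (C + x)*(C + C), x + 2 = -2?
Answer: 63461/93 ≈ 682.38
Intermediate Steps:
x = -4 (x = -2 - 2 = -4)
D(C) = C + 2*C*(-4 + C) (D(C) = C + (C - 4)*(C + C) = C + (-4 + C)*(2*C) = C + 2*C*(-4 + C))
Z = -337/93 (Z = (43 + 14*(-7 + 2*14))/(-198 + 105) = (43 + 14*(-7 + 28))/(-93) = (43 + 14*21)*(-1/93) = (43 + 294)*(-1/93) = 337*(-1/93) = -337/93 ≈ -3.6237)
T = 686 (T = 6 + 2*340 = 6 + 680 = 686)
T + Z = 686 - 337/93 = 63461/93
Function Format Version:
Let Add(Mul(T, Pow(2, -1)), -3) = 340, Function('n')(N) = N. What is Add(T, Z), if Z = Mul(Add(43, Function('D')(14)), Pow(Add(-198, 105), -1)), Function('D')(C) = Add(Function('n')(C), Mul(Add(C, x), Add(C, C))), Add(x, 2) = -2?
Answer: Rational(63461, 93) ≈ 682.38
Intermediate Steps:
x = -4 (x = Add(-2, -2) = -4)
Function('D')(C) = Add(C, Mul(2, C, Add(-4, C))) (Function('D')(C) = Add(C, Mul(Add(C, -4), Add(C, C))) = Add(C, Mul(Add(-4, C), Mul(2, C))) = Add(C, Mul(2, C, Add(-4, C))))
Z = Rational(-337, 93) (Z = Mul(Add(43, Mul(14, Add(-7, Mul(2, 14)))), Pow(Add(-198, 105), -1)) = Mul(Add(43, Mul(14, Add(-7, 28))), Pow(-93, -1)) = Mul(Add(43, Mul(14, 21)), Rational(-1, 93)) = Mul(Add(43, 294), Rational(-1, 93)) = Mul(337, Rational(-1, 93)) = Rational(-337, 93) ≈ -3.6237)
T = 686 (T = Add(6, Mul(2, 340)) = Add(6, 680) = 686)
Add(T, Z) = Add(686, Rational(-337, 93)) = Rational(63461, 93)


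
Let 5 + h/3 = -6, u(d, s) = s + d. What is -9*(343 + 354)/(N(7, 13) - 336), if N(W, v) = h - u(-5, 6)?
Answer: 6273/370 ≈ 16.954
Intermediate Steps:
u(d, s) = d + s
h = -33 (h = -15 + 3*(-6) = -15 - 18 = -33)
N(W, v) = -34 (N(W, v) = -33 - (-5 + 6) = -33 - 1*1 = -33 - 1 = -34)
-9*(343 + 354)/(N(7, 13) - 336) = -9*(343 + 354)/(-34 - 336) = -9/((-370/697)) = -9/((-370*1/697)) = -9/(-370/697) = -9*(-697/370) = 6273/370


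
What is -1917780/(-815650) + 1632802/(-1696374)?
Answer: 96073858921/69182372655 ≈ 1.3887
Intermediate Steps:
-1917780/(-815650) + 1632802/(-1696374) = -1917780*(-1/815650) + 1632802*(-1/1696374) = 191778/81565 - 816401/848187 = 96073858921/69182372655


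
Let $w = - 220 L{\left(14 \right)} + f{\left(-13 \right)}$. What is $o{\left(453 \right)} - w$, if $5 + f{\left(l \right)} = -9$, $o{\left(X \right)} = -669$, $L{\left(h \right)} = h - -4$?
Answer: $3305$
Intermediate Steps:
$L{\left(h \right)} = 4 + h$ ($L{\left(h \right)} = h + 4 = 4 + h$)
$f{\left(l \right)} = -14$ ($f{\left(l \right)} = -5 - 9 = -14$)
$w = -3974$ ($w = - 220 \left(4 + 14\right) - 14 = \left(-220\right) 18 - 14 = -3960 - 14 = -3974$)
$o{\left(453 \right)} - w = -669 - -3974 = -669 + 3974 = 3305$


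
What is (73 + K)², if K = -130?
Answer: 3249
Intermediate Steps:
(73 + K)² = (73 - 130)² = (-57)² = 3249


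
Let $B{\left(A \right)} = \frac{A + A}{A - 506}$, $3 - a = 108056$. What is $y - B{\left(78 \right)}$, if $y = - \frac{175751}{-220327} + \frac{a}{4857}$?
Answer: $- \frac{2414275666147}{114503721573} \approx -21.085$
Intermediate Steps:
$a = -108053$ ($a = 3 - 108056 = -108053$)
$B{\left(A \right)} = \frac{2 A}{-506 + A}$
$y = - \frac{22953370724}{1070128239}$ ($y = - \frac{175751}{-220327} - \frac{108053}{4857} = \left(-175751\right) \left(- \frac{1}{220327}\right) - \frac{108053}{4857} = \frac{175751}{220327} - \frac{108053}{4857} = - \frac{22953370724}{1070128239} \approx -21.449$)
$y - B{\left(78 \right)} = - \frac{22953370724}{1070128239} - 2 \cdot 78 \frac{1}{-506 + 78} = - \frac{22953370724}{1070128239} - 2 \cdot 78 \frac{1}{-428} = - \frac{22953370724}{1070128239} - 2 \cdot 78 \left(- \frac{1}{428}\right) = - \frac{22953370724}{1070128239} - - \frac{39}{107} = - \frac{22953370724}{1070128239} + \frac{39}{107} = - \frac{2414275666147}{114503721573}$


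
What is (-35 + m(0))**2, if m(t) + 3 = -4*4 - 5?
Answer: 3481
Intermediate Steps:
m(t) = -24 (m(t) = -3 + (-4*4 - 5) = -3 + (-16 - 5) = -3 - 21 = -24)
(-35 + m(0))**2 = (-35 - 24)**2 = (-59)**2 = 3481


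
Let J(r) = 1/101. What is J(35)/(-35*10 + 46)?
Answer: -1/30704 ≈ -3.2569e-5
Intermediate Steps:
J(r) = 1/101
J(35)/(-35*10 + 46) = 1/(101*(-35*10 + 46)) = 1/(101*(-350 + 46)) = (1/101)/(-304) = (1/101)*(-1/304) = -1/30704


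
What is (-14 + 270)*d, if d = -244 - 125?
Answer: -94464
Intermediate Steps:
d = -369
(-14 + 270)*d = (-14 + 270)*(-369) = 256*(-369) = -94464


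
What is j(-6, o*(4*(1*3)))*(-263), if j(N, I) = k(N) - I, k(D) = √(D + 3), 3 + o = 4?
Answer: 3156 - 263*I*√3 ≈ 3156.0 - 455.53*I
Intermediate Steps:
o = 1 (o = -3 + 4 = 1)
k(D) = √(3 + D)
j(N, I) = √(3 + N) - I
j(-6, o*(4*(1*3)))*(-263) = (√(3 - 6) - 4*(1*3))*(-263) = (√(-3) - 4*3)*(-263) = (I*√3 - 12)*(-263) = (-12 + I*√3)*(-263) = 3156 - 263*I*√3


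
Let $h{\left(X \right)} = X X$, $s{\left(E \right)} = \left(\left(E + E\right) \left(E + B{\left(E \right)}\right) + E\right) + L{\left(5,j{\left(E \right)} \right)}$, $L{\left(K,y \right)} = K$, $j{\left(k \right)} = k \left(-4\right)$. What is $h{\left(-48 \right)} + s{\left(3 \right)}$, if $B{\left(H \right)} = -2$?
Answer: $2318$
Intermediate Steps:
$j{\left(k \right)} = - 4 k$
$s{\left(E \right)} = 5 + E + 2 E \left(-2 + E\right)$ ($s{\left(E \right)} = \left(\left(E + E\right) \left(E - 2\right) + E\right) + 5 = \left(2 E \left(-2 + E\right) + E\right) + 5 = \left(E + 2 E \left(-2 + E\right)\right) + 5 = 5 + E + 2 E \left(-2 + E\right)$)
$h{\left(X \right)} = X^{2}$
$h{\left(-48 \right)} + s{\left(3 \right)} = \left(-48\right)^{2} + \left(5 - 9 + 2 \cdot 3^{2}\right) = 2304 + \left(5 - 9 + 2 \cdot 9\right) = 2304 + \left(5 - 9 + 18\right) = 2304 + 14 = 2318$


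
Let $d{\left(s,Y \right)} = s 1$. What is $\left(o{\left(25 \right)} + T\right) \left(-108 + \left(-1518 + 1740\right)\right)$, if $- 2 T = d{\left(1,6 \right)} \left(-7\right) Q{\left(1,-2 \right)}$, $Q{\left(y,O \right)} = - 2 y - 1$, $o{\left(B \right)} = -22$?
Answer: $-3705$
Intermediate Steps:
$d{\left(s,Y \right)} = s$
$Q{\left(y,O \right)} = -1 - 2 y$
$T = - \frac{21}{2}$ ($T = - \frac{1 \left(-7\right) \left(-1 - 2\right)}{2} = - \frac{\left(-7\right) \left(-1 - 2\right)}{2} = - \frac{\left(-7\right) \left(-3\right)}{2} = \left(- \frac{1}{2}\right) 21 = - \frac{21}{2} \approx -10.5$)
$\left(o{\left(25 \right)} + T\right) \left(-108 + \left(-1518 + 1740\right)\right) = \left(-22 - \frac{21}{2}\right) \left(-108 + \left(-1518 + 1740\right)\right) = - \frac{65 \left(-108 + 222\right)}{2} = \left(- \frac{65}{2}\right) 114 = -3705$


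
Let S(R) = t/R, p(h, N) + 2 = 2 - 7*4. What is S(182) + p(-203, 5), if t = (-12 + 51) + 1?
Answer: -2528/91 ≈ -27.780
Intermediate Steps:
p(h, N) = -28 (p(h, N) = -2 + (2 - 7*4) = -2 + (2 - 28) = -2 - 26 = -28)
t = 40 (t = 39 + 1 = 40)
S(R) = 40/R
S(182) + p(-203, 5) = 40/182 - 28 = 40*(1/182) - 28 = 20/91 - 28 = -2528/91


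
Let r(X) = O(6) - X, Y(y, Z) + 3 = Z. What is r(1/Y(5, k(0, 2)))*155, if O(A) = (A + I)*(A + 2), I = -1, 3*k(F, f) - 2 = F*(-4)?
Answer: 43865/7 ≈ 6266.4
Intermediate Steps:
k(F, f) = ⅔ - 4*F/3 (k(F, f) = ⅔ + (F*(-4))/3 = ⅔ + (-4*F)/3 = ⅔ - 4*F/3)
Y(y, Z) = -3 + Z
O(A) = (-1 + A)*(2 + A) (O(A) = (A - 1)*(A + 2) = (-1 + A)*(2 + A))
r(X) = 40 - X (r(X) = (-2 + 6 + 6²) - X = (-2 + 6 + 36) - X = 40 - X)
r(1/Y(5, k(0, 2)))*155 = (40 - 1/(-3 + (⅔ - 4/3*0)))*155 = (40 - 1/(-3 + (⅔ + 0)))*155 = (40 - 1/(-3 + ⅔))*155 = (40 - 1/(-7/3))*155 = (40 - 1*(-3/7))*155 = (40 + 3/7)*155 = (283/7)*155 = 43865/7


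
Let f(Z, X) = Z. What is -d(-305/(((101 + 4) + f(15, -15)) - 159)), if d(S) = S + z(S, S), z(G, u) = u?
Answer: -610/39 ≈ -15.641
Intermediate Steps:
d(S) = 2*S (d(S) = S + S = 2*S)
-d(-305/(((101 + 4) + f(15, -15)) - 159)) = -2*(-305/(((101 + 4) + 15) - 159)) = -2*(-305/((105 + 15) - 159)) = -2*(-305/(120 - 159)) = -2*(-305/(-39)) = -2*(-305*(-1/39)) = -2*305/39 = -1*610/39 = -610/39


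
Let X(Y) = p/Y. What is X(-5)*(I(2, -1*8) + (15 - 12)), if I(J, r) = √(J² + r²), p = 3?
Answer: -9/5 - 6*√17/5 ≈ -6.7477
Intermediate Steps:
X(Y) = 3/Y
X(-5)*(I(2, -1*8) + (15 - 12)) = (3/(-5))*(√(2² + (-1*8)²) + (15 - 12)) = (3*(-⅕))*(√(4 + (-8)²) + 3) = -3*(√(4 + 64) + 3)/5 = -3*(√68 + 3)/5 = -3*(2*√17 + 3)/5 = -3*(3 + 2*√17)/5 = -9/5 - 6*√17/5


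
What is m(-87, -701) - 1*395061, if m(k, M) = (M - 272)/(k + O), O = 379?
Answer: -115358785/292 ≈ -3.9506e+5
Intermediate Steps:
m(k, M) = (-272 + M)/(379 + k) (m(k, M) = (M - 272)/(k + 379) = (-272 + M)/(379 + k))
m(-87, -701) - 1*395061 = (-272 - 701)/(379 - 87) - 1*395061 = -973/292 - 395061 = -115358785/292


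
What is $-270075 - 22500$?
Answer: $-292575$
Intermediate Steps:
$-270075 - 22500 = -292575$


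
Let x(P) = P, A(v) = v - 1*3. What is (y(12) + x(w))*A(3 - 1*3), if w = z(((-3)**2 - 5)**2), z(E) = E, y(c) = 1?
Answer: -51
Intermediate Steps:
w = 16 (w = ((-3)**2 - 5)**2 = (9 - 5)**2 = 4**2 = 16)
A(v) = -3 + v (A(v) = v - 3 = -3 + v)
(y(12) + x(w))*A(3 - 1*3) = (1 + 16)*(-3 + (3 - 1*3)) = 17*(-3 + (3 - 3)) = 17*(-3 + 0) = 17*(-3) = -51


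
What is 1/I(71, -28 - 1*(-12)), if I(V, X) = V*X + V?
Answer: -1/1065 ≈ -0.00093897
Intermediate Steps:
I(V, X) = V + V*X
1/I(71, -28 - 1*(-12)) = 1/(71*(1 + (-28 - 1*(-12)))) = 1/(71*(1 + (-28 + 12))) = 1/(71*(1 - 16)) = 1/(71*(-15)) = 1/(-1065) = -1/1065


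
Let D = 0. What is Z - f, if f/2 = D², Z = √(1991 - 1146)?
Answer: 13*√5 ≈ 29.069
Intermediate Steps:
Z = 13*√5 (Z = √845 = 13*√5 ≈ 29.069)
f = 0 (f = 2*0² = 2*0 = 0)
Z - f = 13*√5 - 1*0 = 13*√5 + 0 = 13*√5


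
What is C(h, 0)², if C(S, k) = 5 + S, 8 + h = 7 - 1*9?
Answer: 25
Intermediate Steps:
h = -10 (h = -8 + (7 - 1*9) = -8 + (7 - 9) = -8 - 2 = -10)
C(h, 0)² = (5 - 10)² = (-5)² = 25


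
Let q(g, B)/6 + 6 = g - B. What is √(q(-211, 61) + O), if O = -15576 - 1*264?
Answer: 2*I*√4377 ≈ 132.32*I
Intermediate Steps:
O = -15840 (O = -15576 - 264 = -15840)
q(g, B) = -36 - 6*B + 6*g (q(g, B) = -36 + 6*(g - B) = -36 + (-6*B + 6*g) = -36 - 6*B + 6*g)
√(q(-211, 61) + O) = √((-36 - 6*61 + 6*(-211)) - 15840) = √((-36 - 366 - 1266) - 15840) = √(-1668 - 15840) = √(-17508) = 2*I*√4377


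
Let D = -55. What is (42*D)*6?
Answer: -13860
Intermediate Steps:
(42*D)*6 = (42*(-55))*6 = -2310*6 = -13860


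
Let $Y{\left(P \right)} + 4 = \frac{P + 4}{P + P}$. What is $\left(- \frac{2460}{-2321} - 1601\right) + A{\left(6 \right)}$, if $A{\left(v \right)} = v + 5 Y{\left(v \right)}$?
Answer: $- \frac{22417705}{13926} \approx -1609.8$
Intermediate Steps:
$Y{\left(P \right)} = -4 + \frac{4 + P}{2 P}$ ($Y{\left(P \right)} = -4 + \frac{P + 4}{P + P} = -4 + \frac{4 + P}{2 P}$)
$A{\left(v \right)} = - \frac{35}{2} + v + \frac{10}{v}$ ($A{\left(v \right)} = v + 5 \left(- \frac{7}{2} + \frac{2}{v}\right) = v - \left(\frac{35}{2} - \frac{10}{v}\right) = - \frac{35}{2} + v + \frac{10}{v}$)
$\left(- \frac{2460}{-2321} - 1601\right) + A{\left(6 \right)} = \left(- \frac{2460}{-2321} - 1601\right) + \left(- \frac{35}{2} + 6 + \frac{10}{6}\right) = \left(\left(-2460\right) \left(- \frac{1}{2321}\right) - 1601\right) + \left(- \frac{35}{2} + 6 + 10 \cdot \frac{1}{6}\right) = \left(\frac{2460}{2321} - 1601\right) + \left(- \frac{35}{2} + 6 + \frac{5}{3}\right) = - \frac{3713461}{2321} - \frac{59}{6} = - \frac{22417705}{13926}$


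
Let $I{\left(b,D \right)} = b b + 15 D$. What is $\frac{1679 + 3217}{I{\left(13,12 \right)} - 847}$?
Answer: $- \frac{816}{83} \approx -9.8313$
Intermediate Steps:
$I{\left(b,D \right)} = b^{2} + 15 D$
$\frac{1679 + 3217}{I{\left(13,12 \right)} - 847} = \frac{1679 + 3217}{\left(13^{2} + 15 \cdot 12\right) - 847} = \frac{4896}{\left(169 + 180\right) - 847} = \frac{4896}{349 - 847} = \frac{4896}{-498} = 4896 \left(- \frac{1}{498}\right) = - \frac{816}{83}$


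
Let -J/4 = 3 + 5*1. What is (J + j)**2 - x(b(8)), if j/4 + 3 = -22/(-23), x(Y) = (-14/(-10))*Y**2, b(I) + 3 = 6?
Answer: 4235553/2645 ≈ 1601.3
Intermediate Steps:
b(I) = 3 (b(I) = -3 + 6 = 3)
x(Y) = 7*Y**2/5 (x(Y) = (-14*(-1/10))*Y**2 = 7*Y**2/5)
J = -32 (J = -4*(3 + 5*1) = -4*(3 + 5) = -4*8 = -32)
j = -188/23 (j = -12 + 4*(-22/(-23)) = -12 + 4*(-22*(-1/23)) = -12 + 4*(22/23) = -12 + 88/23 = -188/23 ≈ -8.1739)
(J + j)**2 - x(b(8)) = (-32 - 188/23)**2 - 7*3**2/5 = (-924/23)**2 - 7*9/5 = 853776/529 - 1*63/5 = 853776/529 - 63/5 = 4235553/2645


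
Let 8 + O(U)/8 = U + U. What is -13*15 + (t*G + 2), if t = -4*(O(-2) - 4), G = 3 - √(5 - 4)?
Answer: 607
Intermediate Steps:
O(U) = -64 + 16*U (O(U) = -64 + 8*(U + U) = -64 + 8*(2*U) = -64 + 16*U)
G = 2 (G = 3 - √1 = 3 - 1*1 = 3 - 1 = 2)
t = 400 (t = -4*((-64 + 16*(-2)) - 4) = -4*((-64 - 32) - 4) = -4*(-96 - 4) = -4*(-100) = 400)
-13*15 + (t*G + 2) = -13*15 + (400*2 + 2) = -195 + (800 + 2) = -195 + 802 = 607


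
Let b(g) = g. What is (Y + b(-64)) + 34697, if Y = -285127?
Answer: -250494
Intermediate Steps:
(Y + b(-64)) + 34697 = (-285127 - 64) + 34697 = -285191 + 34697 = -250494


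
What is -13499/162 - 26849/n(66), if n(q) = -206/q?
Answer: 142144357/16686 ≈ 8518.8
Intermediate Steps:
-13499/162 - 26849/n(66) = -13499/162 - 26849/((-206/66)) = -13499*1/162 - 26849/((-206*1/66)) = -13499/162 - 26849/(-103/33) = -13499/162 - 26849*(-33/103) = -13499/162 + 886017/103 = 142144357/16686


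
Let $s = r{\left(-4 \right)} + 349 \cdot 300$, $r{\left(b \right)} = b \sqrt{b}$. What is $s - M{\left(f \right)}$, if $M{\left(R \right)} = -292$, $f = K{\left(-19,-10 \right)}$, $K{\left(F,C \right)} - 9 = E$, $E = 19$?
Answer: $104992 - 8 i \approx 1.0499 \cdot 10^{5} - 8.0 i$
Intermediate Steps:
$K{\left(F,C \right)} = 28$ ($K{\left(F,C \right)} = 9 + 19 = 28$)
$r{\left(b \right)} = b^{\frac{3}{2}}$
$f = 28$
$s = 104700 - 8 i$ ($s = \left(-4\right)^{\frac{3}{2}} + 349 \cdot 300 = - 8 i + 104700 = 104700 - 8 i \approx 1.047 \cdot 10^{5} - 8.0 i$)
$s - M{\left(f \right)} = \left(104700 - 8 i\right) - -292 = \left(104700 - 8 i\right) + 292 = 104992 - 8 i$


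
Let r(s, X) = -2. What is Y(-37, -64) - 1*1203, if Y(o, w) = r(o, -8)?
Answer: -1205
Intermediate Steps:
Y(o, w) = -2
Y(-37, -64) - 1*1203 = -2 - 1*1203 = -2 - 1203 = -1205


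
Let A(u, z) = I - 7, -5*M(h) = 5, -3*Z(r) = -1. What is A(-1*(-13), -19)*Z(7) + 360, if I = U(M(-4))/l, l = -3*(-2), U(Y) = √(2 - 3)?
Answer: 1073/3 + I/18 ≈ 357.67 + 0.055556*I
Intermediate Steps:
Z(r) = ⅓ (Z(r) = -⅓*(-1) = ⅓)
M(h) = -1 (M(h) = -⅕*5 = -1)
U(Y) = I (U(Y) = √(-1) = I)
l = 6
I = I/6 ≈ 0.16667*I
A(u, z) = -7 + I/6 (A(u, z) = I/6 - 7 = -7 + I/6)
A(-1*(-13), -19)*Z(7) + 360 = (-7 + I/6)*(⅓) + 360 = (-7/3 + I/18) + 360 = 1073/3 + I/18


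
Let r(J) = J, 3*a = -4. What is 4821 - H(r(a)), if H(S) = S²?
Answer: 43373/9 ≈ 4819.2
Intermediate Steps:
a = -4/3 (a = (⅓)*(-4) = -4/3 ≈ -1.3333)
4821 - H(r(a)) = 4821 - (-4/3)² = 4821 - 1*16/9 = 4821 - 16/9 = 43373/9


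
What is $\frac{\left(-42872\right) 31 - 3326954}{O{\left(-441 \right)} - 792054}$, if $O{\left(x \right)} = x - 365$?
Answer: $\frac{2327993}{396430} \approx 5.8724$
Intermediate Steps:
$O{\left(x \right)} = -365 + x$
$\frac{\left(-42872\right) 31 - 3326954}{O{\left(-441 \right)} - 792054} = \frac{\left(-42872\right) 31 - 3326954}{\left(-365 - 441\right) - 792054} = \frac{-1329032 - 3326954}{-806 - 792054} = - \frac{4655986}{-792860} = \left(-4655986\right) \left(- \frac{1}{792860}\right) = \frac{2327993}{396430}$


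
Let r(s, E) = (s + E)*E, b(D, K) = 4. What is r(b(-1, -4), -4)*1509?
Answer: 0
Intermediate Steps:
r(s, E) = E*(E + s) (r(s, E) = (E + s)*E = E*(E + s))
r(b(-1, -4), -4)*1509 = -4*(-4 + 4)*1509 = -4*0*1509 = 0*1509 = 0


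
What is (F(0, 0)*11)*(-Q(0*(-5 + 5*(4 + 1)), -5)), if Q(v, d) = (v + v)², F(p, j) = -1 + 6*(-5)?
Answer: 0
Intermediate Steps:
F(p, j) = -31 (F(p, j) = -1 - 30 = -31)
Q(v, d) = 4*v² (Q(v, d) = (2*v)² = 4*v²)
(F(0, 0)*11)*(-Q(0*(-5 + 5*(4 + 1)), -5)) = (-31*11)*(-4*(0*(-5 + 5*(4 + 1)))²) = -(-341)*4*(0*(-5 + 5*5))² = -(-341)*4*(0*(-5 + 25))² = -(-341)*4*(0*20)² = -(-341)*4*0² = -(-341)*4*0 = -(-341)*0 = -341*0 = 0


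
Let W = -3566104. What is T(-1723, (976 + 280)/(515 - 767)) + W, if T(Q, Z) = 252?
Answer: -3565852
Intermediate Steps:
T(-1723, (976 + 280)/(515 - 767)) + W = 252 - 3566104 = -3565852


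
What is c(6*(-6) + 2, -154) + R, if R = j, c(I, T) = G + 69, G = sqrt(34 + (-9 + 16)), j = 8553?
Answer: 8622 + sqrt(41) ≈ 8628.4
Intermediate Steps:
G = sqrt(41) (G = sqrt(34 + 7) = sqrt(41) ≈ 6.4031)
c(I, T) = 69 + sqrt(41) (c(I, T) = sqrt(41) + 69 = 69 + sqrt(41))
R = 8553
c(6*(-6) + 2, -154) + R = (69 + sqrt(41)) + 8553 = 8622 + sqrt(41)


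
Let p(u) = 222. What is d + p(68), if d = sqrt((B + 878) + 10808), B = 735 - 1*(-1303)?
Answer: 222 + 2*sqrt(3431) ≈ 339.15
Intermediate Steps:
B = 2038 (B = 735 + 1303 = 2038)
d = 2*sqrt(3431) (d = sqrt((2038 + 878) + 10808) = sqrt(2916 + 10808) = sqrt(13724) = 2*sqrt(3431) ≈ 117.15)
d + p(68) = 2*sqrt(3431) + 222 = 222 + 2*sqrt(3431)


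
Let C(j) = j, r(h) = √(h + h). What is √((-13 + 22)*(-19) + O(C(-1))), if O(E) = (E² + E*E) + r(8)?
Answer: I*√165 ≈ 12.845*I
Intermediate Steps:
r(h) = √2*√h (r(h) = √(2*h) = √2*√h)
O(E) = 4 + 2*E² (O(E) = (E² + E*E) + √2*√8 = (E² + E²) + √2*(2*√2) = 2*E² + 4 = 4 + 2*E²)
√((-13 + 22)*(-19) + O(C(-1))) = √((-13 + 22)*(-19) + (4 + 2*(-1)²)) = √(9*(-19) + (4 + 2*1)) = √(-171 + (4 + 2)) = √(-171 + 6) = √(-165) = I*√165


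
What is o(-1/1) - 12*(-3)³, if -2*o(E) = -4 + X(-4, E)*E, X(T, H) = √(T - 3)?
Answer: 326 + I*√7/2 ≈ 326.0 + 1.3229*I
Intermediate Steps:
X(T, H) = √(-3 + T)
o(E) = 2 - I*E*√7/2 (o(E) = -(-4 + √(-3 - 4)*E)/2 = -(-4 + √(-7)*E)/2 = -(-4 + (I*√7)*E)/2 = -(-4 + I*E*√7)/2 = 2 - I*E*√7/2)
o(-1/1) - 12*(-3)³ = (2 - I*(-1/1)*√7/2) - 12*(-3)³ = (2 - I*(-1*1)*√7/2) - 12*(-27) = (2 - ½*I*(-1)*√7) + 324 = (2 + I*√7/2) + 324 = 326 + I*√7/2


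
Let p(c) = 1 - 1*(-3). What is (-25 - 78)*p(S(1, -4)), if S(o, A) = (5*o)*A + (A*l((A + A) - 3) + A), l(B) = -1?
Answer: -412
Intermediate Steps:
S(o, A) = 5*A*o (S(o, A) = (5*o)*A + (A*(-1) + A) = 5*A*o + (-A + A) = 5*A*o + 0 = 5*A*o)
p(c) = 4 (p(c) = 1 + 3 = 4)
(-25 - 78)*p(S(1, -4)) = (-25 - 78)*4 = -103*4 = -412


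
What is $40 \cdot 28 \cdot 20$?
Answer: $22400$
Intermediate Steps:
$40 \cdot 28 \cdot 20 = 1120 \cdot 20 = 22400$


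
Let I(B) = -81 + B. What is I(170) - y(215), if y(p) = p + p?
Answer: -341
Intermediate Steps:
y(p) = 2*p
I(170) - y(215) = (-81 + 170) - 2*215 = 89 - 1*430 = 89 - 430 = -341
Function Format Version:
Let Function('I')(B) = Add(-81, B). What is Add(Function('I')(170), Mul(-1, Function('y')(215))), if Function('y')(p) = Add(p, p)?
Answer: -341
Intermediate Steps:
Function('y')(p) = Mul(2, p)
Add(Function('I')(170), Mul(-1, Function('y')(215))) = Add(Add(-81, 170), Mul(-1, Mul(2, 215))) = Add(89, Mul(-1, 430)) = Add(89, -430) = -341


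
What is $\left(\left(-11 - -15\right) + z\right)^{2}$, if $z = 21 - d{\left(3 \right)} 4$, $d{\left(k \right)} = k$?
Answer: $169$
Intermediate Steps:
$z = 9$ ($z = 21 - 3 \cdot 4 = 21 - 12 = 9$)
$\left(\left(-11 - -15\right) + z\right)^{2} = \left(\left(-11 - -15\right) + 9\right)^{2} = \left(\left(-11 + 15\right) + 9\right)^{2} = \left(4 + 9\right)^{2} = 13^{2} = 169$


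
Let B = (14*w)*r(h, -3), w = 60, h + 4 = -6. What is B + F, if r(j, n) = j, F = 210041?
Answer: 201641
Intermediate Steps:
h = -10 (h = -4 - 6 = -10)
B = -8400 (B = (14*60)*(-10) = 840*(-10) = -8400)
B + F = -8400 + 210041 = 201641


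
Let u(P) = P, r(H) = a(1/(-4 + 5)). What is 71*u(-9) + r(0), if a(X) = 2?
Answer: -637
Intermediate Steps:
r(H) = 2
71*u(-9) + r(0) = 71*(-9) + 2 = -639 + 2 = -637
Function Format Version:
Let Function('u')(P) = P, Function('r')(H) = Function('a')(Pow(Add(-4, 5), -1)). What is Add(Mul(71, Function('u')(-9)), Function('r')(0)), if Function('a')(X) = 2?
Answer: -637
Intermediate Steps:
Function('r')(H) = 2
Add(Mul(71, Function('u')(-9)), Function('r')(0)) = Add(Mul(71, -9), 2) = Add(-639, 2) = -637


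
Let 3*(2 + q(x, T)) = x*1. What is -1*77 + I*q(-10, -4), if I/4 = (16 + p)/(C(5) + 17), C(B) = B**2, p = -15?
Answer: -4883/63 ≈ -77.508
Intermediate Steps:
q(x, T) = -2 + x/3 (q(x, T) = -2 + (x*1)/3 = -2 + x/3)
I = 2/21 (I = 4*((16 - 15)/(5**2 + 17)) = 4*(1/(25 + 17)) = 4*(1/42) = 2/21 ≈ 0.095238)
-1*77 + I*q(-10, -4) = -1*77 + 2*(-2 + (1/3)*(-10))/21 = -77 + 2*(-2 - 10/3)/21 = -77 + (2/21)*(-16/3) = -77 - 32/63 = -4883/63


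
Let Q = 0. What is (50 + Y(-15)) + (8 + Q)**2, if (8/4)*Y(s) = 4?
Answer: 116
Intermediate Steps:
Y(s) = 2 (Y(s) = (1/2)*4 = 2)
(50 + Y(-15)) + (8 + Q)**2 = (50 + 2) + (8 + 0)**2 = 52 + 8**2 = 52 + 64 = 116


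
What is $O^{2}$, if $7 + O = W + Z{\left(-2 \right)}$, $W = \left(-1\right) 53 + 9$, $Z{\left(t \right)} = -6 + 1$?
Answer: $3136$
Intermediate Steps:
$Z{\left(t \right)} = -5$
$W = -44$ ($W = -53 + 9 = -44$)
$O = -56$ ($O = -7 - 49 = -56$)
$O^{2} = \left(-56\right)^{2} = 3136$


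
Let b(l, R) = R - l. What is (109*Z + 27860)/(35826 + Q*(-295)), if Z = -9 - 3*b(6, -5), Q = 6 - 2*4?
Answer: 7619/9104 ≈ 0.83688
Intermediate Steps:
Q = -2 (Q = 6 - 8 = -2)
Z = 24 (Z = -9 - 3*(-5 - 1*6) = -9 - 3*(-5 - 6) = -9 - 3*(-11) = -9 + 33 = 24)
(109*Z + 27860)/(35826 + Q*(-295)) = (109*24 + 27860)/(35826 - 2*(-295)) = (2616 + 27860)/(35826 + 590) = 30476/36416 = 30476*(1/36416) = 7619/9104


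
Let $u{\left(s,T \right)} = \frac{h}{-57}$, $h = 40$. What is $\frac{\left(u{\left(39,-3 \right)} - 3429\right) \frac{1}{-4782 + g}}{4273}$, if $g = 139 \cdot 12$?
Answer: $\frac{195493}{758448954} \approx 0.00025775$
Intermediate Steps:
$g = 1668$
$u{\left(s,T \right)} = - \frac{40}{57}$ ($u{\left(s,T \right)} = \frac{40}{-57} = 40 \left(- \frac{1}{57}\right) = - \frac{40}{57}$)
$\frac{\left(u{\left(39,-3 \right)} - 3429\right) \frac{1}{-4782 + g}}{4273} = \frac{\left(- \frac{40}{57} - 3429\right) \frac{1}{-4782 + 1668}}{4273} = - \frac{195493}{57 \left(-3114\right)} \frac{1}{4273} = \left(- \frac{195493}{57}\right) \left(- \frac{1}{3114}\right) \frac{1}{4273} = \frac{195493}{177498} \cdot \frac{1}{4273} = \frac{195493}{758448954}$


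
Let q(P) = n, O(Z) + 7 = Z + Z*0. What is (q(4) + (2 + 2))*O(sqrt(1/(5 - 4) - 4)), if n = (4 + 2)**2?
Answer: -280 + 40*I*sqrt(3) ≈ -280.0 + 69.282*I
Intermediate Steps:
O(Z) = -7 + Z (O(Z) = -7 + (Z + Z*0) = -7 + (Z + 0) = -7 + Z)
n = 36 (n = 6**2 = 36)
q(P) = 36
(q(4) + (2 + 2))*O(sqrt(1/(5 - 4) - 4)) = (36 + (2 + 2))*(-7 + sqrt(1/(5 - 4) - 4)) = (36 + 4)*(-7 + sqrt(1/1 - 4)) = 40*(-7 + sqrt(1 - 4)) = 40*(-7 + sqrt(-3)) = 40*(-7 + I*sqrt(3)) = -280 + 40*I*sqrt(3)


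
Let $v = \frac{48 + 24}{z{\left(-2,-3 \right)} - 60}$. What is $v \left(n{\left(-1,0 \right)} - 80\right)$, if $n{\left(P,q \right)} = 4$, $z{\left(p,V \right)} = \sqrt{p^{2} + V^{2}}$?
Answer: $\frac{328320}{3587} + \frac{5472 \sqrt{13}}{3587} \approx 97.031$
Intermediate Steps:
$z{\left(p,V \right)} = \sqrt{V^{2} + p^{2}}$
$v = \frac{72}{-60 + \sqrt{13}}$ ($v = \frac{48 + 24}{\sqrt{\left(-3\right)^{2} + \left(-2\right)^{2}} - 60} = \frac{72}{\sqrt{9 + 4} - 60} = \frac{72}{\sqrt{13} - 60} = \frac{72}{-60 + \sqrt{13}} \approx -1.2767$)
$v \left(n{\left(-1,0 \right)} - 80\right) = \left(- \frac{4320}{3587} - \frac{72 \sqrt{13}}{3587}\right) \left(4 - 80\right) = \left(- \frac{4320}{3587} - \frac{72 \sqrt{13}}{3587}\right) \left(-76\right) = \frac{328320}{3587} + \frac{5472 \sqrt{13}}{3587}$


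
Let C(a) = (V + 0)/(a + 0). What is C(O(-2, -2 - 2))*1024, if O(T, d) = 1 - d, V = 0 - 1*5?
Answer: -1024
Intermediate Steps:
V = -5 (V = 0 - 5 = -5)
C(a) = -5/a (C(a) = (-5 + 0)/(a + 0) = -5/a)
C(O(-2, -2 - 2))*1024 = -5/(1 - (-2 - 2))*1024 = -5/(1 - 1*(-4))*1024 = -5/(1 + 4)*1024 = -5/5*1024 = -5*⅕*1024 = -1*1024 = -1024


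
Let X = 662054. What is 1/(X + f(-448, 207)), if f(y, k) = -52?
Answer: 1/662002 ≈ 1.5106e-6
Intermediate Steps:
1/(X + f(-448, 207)) = 1/(662054 - 52) = 1/662002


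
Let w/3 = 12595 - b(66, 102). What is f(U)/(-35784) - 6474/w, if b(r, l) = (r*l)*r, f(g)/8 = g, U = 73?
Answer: -1681739/148543857 ≈ -0.011321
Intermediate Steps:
f(g) = 8*g
b(r, l) = l*r² (b(r, l) = (l*r)*r = l*r²)
w = -1295151 (w = 3*(12595 - 102*66²) = 3*(12595 - 102*4356) = 3*(12595 - 1*444312) = 3*(12595 - 444312) = 3*(-431717) = -1295151)
f(U)/(-35784) - 6474/w = (8*73)/(-35784) - 6474/(-1295151) = 584*(-1/35784) - 6474*(-1/1295151) = -73/4473 + 166/33209 = -1681739/148543857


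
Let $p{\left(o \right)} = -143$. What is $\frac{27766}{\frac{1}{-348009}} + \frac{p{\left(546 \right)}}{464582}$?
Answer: $- \frac{4489171262830451}{464582} \approx -9.6628 \cdot 10^{9}$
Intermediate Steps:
$\frac{27766}{\frac{1}{-348009}} + \frac{p{\left(546 \right)}}{464582} = \frac{27766}{\frac{1}{-348009}} - \frac{143}{464582} = \frac{27766}{- \frac{1}{348009}} - \frac{143}{464582} = 27766 \left(-348009\right) - \frac{143}{464582} = -9662817894 - \frac{143}{464582} = - \frac{4489171262830451}{464582}$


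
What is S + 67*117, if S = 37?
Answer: 7876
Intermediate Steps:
S + 67*117 = 37 + 67*117 = 37 + 7839 = 7876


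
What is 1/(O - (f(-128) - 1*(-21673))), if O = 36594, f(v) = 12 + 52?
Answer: 1/14857 ≈ 6.7308e-5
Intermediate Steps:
f(v) = 64
1/(O - (f(-128) - 1*(-21673))) = 1/(36594 - (64 - 1*(-21673))) = 1/(36594 - (64 + 21673)) = 1/(36594 - 1*21737) = 1/(36594 - 21737) = 1/14857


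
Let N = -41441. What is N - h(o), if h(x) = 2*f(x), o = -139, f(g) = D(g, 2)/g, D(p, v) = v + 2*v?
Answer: -5760287/139 ≈ -41441.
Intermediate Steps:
D(p, v) = 3*v
f(g) = 6/g (f(g) = (3*2)/g = 6/g)
h(x) = 12/x (h(x) = 2*(6/x) = 12/x)
N - h(o) = -41441 - 12/(-139) = -41441 - 12*(-1)/139 = -41441 - 1*(-12/139) = -41441 + 12/139 = -5760287/139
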